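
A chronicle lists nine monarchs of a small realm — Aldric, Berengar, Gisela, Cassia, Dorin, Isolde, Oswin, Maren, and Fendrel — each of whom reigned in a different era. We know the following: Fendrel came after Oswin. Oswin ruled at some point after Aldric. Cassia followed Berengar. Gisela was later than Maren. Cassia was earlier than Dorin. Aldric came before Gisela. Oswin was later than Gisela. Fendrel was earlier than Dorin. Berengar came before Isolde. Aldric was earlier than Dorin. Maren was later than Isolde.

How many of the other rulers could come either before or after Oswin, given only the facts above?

1

Forced before Oswin: Aldric, Berengar, Gisela, Isolde, and Maren; forced after Oswin: Dorin and Fendrel.
That leaves Cassia with no forced order relative to Oswin — 1.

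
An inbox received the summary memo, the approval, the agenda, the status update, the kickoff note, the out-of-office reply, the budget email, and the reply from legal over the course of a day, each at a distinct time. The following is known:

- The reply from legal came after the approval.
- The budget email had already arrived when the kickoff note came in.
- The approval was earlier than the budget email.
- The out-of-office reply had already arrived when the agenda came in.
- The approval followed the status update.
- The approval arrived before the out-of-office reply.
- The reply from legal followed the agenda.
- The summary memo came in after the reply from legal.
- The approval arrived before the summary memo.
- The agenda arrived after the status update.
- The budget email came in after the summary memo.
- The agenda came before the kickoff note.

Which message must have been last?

the kickoff note

Every other message has a chain of constraints placing it before the kickoff note, so the kickoff note is last.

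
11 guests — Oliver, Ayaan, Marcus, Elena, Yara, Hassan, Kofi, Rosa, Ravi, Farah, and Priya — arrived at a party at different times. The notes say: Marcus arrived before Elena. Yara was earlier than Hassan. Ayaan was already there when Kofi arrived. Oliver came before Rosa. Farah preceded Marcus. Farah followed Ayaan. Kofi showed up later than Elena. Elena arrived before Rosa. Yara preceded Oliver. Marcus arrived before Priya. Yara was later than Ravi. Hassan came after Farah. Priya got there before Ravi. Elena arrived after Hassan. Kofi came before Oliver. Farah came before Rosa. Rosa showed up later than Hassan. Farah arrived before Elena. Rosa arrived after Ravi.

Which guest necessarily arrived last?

Rosa

Every other guest has a chain of constraints placing them before Rosa, so Rosa is last.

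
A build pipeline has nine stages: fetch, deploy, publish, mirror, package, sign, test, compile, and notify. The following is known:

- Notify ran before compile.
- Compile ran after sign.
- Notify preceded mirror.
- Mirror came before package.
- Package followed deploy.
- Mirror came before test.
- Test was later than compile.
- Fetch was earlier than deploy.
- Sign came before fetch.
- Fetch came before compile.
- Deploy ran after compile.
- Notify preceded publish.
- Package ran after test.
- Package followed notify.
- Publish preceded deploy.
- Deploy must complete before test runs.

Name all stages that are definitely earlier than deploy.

Directly stated before deploy: compile, fetch, and publish.
Notify reaches deploy via notify → publish → deploy.
Sign reaches deploy via sign → compile → deploy.

compile, fetch, notify, publish, sign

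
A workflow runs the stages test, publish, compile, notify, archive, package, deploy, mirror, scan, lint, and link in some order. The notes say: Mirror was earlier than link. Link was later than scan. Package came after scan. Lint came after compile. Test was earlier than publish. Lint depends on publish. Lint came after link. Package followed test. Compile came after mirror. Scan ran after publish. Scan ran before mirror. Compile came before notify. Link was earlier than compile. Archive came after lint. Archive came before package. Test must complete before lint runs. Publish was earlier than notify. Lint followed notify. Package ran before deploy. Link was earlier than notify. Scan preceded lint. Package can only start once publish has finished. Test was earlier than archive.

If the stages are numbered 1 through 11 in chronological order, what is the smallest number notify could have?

7

Compile, link, mirror, publish, scan, and test must all come before notify — 6 forced predecessors.
Nothing else is forced ahead of notify, so its earliest slot is position 6 + 1 = 7.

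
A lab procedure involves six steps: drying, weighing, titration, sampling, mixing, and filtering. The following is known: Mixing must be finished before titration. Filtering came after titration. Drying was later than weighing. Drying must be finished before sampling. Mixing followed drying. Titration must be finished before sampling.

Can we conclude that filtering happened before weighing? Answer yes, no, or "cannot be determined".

Tracing the constraints gives weighing → drying → mixing → titration → filtering, so weighing must come before filtering.
That means filtering cannot be before weighing.

no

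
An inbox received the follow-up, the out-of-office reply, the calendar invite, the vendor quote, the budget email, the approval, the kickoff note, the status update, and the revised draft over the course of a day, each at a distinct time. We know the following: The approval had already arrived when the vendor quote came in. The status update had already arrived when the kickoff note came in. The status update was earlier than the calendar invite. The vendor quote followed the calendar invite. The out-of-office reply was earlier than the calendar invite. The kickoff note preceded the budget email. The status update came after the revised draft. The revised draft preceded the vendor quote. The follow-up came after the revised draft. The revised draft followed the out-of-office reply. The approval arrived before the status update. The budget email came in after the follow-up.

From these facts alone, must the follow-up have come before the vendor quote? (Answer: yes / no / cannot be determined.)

No chain of stated constraints runs from the follow-up to the vendor quote, and none runs from the vendor quote to the follow-up either.
So the relative order of the follow-up and the vendor quote is not fixed by the given facts.

cannot be determined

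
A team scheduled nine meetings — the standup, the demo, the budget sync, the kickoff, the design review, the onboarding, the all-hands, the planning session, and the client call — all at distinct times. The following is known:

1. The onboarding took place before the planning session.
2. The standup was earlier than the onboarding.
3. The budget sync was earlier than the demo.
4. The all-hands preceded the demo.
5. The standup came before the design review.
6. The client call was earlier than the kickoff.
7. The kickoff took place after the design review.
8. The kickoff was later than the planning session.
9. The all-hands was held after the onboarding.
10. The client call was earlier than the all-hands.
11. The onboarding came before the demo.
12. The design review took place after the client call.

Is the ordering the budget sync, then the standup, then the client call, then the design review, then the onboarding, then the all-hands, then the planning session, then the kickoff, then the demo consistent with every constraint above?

yes

Check each stated constraint against the proposed order — e.g. the client call is ahead of the kickoff; the budget sync is ahead of the demo. Every pair is in the required order; nothing is violated.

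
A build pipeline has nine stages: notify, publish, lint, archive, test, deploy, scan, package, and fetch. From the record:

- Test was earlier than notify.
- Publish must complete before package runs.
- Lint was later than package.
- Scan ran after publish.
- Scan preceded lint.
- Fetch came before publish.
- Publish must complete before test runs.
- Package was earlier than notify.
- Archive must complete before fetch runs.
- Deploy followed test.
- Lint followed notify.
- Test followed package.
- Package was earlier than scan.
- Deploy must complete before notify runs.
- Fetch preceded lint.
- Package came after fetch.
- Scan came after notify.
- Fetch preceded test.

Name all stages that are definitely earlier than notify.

archive, deploy, fetch, package, publish, test

Directly stated before notify: deploy, package, and test.
Archive reaches notify via archive → fetch → package → notify.
Fetch reaches notify via fetch → package → notify.
Publish reaches notify via publish → package → notify.
No chain forces lint (or any of the others) ahead of notify.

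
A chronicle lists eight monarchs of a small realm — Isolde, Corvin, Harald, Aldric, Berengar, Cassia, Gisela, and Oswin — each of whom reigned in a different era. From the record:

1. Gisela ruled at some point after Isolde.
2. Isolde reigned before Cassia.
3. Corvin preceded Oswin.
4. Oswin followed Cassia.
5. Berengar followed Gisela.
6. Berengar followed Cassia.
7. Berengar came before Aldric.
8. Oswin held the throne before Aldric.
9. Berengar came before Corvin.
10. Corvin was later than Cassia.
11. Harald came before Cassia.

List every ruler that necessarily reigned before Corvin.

Berengar, Cassia, Gisela, Harald, Isolde

Directly stated before Corvin: Berengar and Cassia.
Gisela reaches Corvin via Gisela → Berengar → Corvin.
Harald reaches Corvin via Harald → Cassia → Corvin.
Isolde reaches Corvin via Isolde → Cassia → Corvin.
No chain forces Aldric (or any of the others) ahead of Corvin.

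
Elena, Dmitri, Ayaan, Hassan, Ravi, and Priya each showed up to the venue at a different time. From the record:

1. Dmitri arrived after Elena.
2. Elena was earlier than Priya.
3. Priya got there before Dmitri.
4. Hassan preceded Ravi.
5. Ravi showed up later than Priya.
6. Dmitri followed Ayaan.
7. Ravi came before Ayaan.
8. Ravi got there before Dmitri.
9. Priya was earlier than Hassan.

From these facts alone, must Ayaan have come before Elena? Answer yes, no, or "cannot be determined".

Tracing the constraints gives Elena → Priya → Ravi → Ayaan, so Elena must come before Ayaan.
That means Ayaan cannot be before Elena.

no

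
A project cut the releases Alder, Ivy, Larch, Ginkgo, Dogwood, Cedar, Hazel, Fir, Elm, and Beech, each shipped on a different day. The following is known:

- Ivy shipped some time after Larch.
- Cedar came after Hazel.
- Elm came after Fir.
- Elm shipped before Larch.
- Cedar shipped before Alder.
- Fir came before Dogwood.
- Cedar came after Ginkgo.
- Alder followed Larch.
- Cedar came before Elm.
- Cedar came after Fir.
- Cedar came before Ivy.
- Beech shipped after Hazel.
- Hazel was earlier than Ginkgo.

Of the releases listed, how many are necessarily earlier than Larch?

Directly stated before Larch: Elm.
Cedar reaches Larch via Cedar → Elm → Larch.
Fir reaches Larch via Fir → Elm → Larch.
Ginkgo reaches Larch via Ginkgo → Cedar → Elm → Larch.
Likewise Hazel reaches Larch by chaining the stated constraints.
No chain forces Beech (or any of the others) ahead of Larch.
That's Cedar, Elm, Fir, Ginkgo, and Hazel — 5 in all.

5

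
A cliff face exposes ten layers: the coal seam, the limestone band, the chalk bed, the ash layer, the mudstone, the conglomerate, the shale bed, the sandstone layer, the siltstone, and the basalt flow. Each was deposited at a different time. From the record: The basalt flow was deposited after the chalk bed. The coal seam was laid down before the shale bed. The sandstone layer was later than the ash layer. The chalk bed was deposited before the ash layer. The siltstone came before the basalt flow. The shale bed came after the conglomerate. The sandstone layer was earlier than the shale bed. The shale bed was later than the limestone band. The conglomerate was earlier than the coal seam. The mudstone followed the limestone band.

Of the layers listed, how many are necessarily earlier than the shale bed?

6

Directly stated before the shale bed: the coal seam, the conglomerate, the limestone band, and the sandstone layer.
The ash layer reaches the shale bed via the ash layer → the sandstone layer → the shale bed.
The chalk bed reaches the shale bed via the chalk bed → the ash layer → the sandstone layer → the shale bed.
No chain forces the siltstone (or any of the others) ahead of the shale bed.
That's the ash layer, the chalk bed, the coal seam, the conglomerate, the limestone band, and the sandstone layer — 6 in all.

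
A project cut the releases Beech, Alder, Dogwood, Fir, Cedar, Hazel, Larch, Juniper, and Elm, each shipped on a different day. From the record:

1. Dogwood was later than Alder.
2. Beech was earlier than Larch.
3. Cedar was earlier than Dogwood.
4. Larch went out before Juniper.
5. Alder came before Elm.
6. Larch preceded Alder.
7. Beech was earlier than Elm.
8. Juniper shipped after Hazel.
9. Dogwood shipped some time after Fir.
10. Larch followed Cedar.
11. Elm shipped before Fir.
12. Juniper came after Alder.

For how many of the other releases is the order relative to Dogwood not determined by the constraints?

Forced before Dogwood: Alder, Beech, Cedar, Elm, Fir, and Larch.
That leaves Hazel and Juniper with no forced order relative to Dogwood — 2.

2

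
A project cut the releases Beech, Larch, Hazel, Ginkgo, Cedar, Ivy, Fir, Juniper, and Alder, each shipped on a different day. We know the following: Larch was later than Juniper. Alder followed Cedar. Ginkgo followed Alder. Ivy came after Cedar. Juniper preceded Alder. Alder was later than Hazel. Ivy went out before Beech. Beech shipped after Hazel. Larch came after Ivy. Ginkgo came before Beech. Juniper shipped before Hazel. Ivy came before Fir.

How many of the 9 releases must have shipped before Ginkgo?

4

Directly stated before Ginkgo: Alder.
Cedar reaches Ginkgo via Cedar → Alder → Ginkgo.
Hazel reaches Ginkgo via Hazel → Alder → Ginkgo.
Juniper reaches Ginkgo via Juniper → Alder → Ginkgo.
No chain forces Fir (or any of the others) ahead of Ginkgo.
That's Alder, Cedar, Hazel, and Juniper — 4 in all.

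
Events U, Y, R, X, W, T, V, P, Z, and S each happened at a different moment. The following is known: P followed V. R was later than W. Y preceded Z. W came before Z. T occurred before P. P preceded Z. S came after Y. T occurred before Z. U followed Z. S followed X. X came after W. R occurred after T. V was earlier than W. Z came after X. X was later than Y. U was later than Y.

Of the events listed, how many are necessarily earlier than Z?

6

Directly stated before Z: P, T, W, X, and Y.
V reaches Z via V → P → Z.
That's P, T, V, W, X, and Y — 6 in all.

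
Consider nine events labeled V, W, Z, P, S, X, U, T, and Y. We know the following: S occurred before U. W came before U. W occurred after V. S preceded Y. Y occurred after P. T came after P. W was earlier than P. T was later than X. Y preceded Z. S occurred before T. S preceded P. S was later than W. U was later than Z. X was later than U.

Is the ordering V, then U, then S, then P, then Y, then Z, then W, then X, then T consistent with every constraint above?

no

The constraints require W before P, but in the proposed sequence P appears ahead of W. That one violation is enough.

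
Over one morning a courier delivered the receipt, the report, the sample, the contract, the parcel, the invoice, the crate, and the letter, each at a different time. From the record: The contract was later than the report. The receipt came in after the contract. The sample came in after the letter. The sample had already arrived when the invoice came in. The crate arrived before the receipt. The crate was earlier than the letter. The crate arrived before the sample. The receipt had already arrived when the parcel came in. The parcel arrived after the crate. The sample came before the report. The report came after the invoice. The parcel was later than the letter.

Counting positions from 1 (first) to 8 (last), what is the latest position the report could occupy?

The report must come before the contract, the parcel, and the receipt — 3 items forced after it.
Everything else can be placed before the report in some valid order, so the report can sit as late as position 8 − 3 = 5.

5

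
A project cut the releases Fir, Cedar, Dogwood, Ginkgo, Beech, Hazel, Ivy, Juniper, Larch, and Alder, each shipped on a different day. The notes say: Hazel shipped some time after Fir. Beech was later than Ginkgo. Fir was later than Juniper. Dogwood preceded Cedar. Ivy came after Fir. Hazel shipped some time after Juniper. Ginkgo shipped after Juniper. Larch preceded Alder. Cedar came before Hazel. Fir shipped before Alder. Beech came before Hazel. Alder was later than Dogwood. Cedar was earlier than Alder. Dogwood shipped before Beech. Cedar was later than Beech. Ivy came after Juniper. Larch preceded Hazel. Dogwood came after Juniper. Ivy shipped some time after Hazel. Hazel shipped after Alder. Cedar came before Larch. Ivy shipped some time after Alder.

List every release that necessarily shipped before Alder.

Beech, Cedar, Dogwood, Fir, Ginkgo, Juniper, Larch

Directly stated before Alder: Cedar, Dogwood, Fir, and Larch.
Beech reaches Alder via Beech → Cedar → Alder.
Ginkgo reaches Alder via Ginkgo → Beech → Cedar → Alder.
Juniper reaches Alder via Juniper → Fir → Alder.
No chain forces Ivy (or any of the others) ahead of Alder.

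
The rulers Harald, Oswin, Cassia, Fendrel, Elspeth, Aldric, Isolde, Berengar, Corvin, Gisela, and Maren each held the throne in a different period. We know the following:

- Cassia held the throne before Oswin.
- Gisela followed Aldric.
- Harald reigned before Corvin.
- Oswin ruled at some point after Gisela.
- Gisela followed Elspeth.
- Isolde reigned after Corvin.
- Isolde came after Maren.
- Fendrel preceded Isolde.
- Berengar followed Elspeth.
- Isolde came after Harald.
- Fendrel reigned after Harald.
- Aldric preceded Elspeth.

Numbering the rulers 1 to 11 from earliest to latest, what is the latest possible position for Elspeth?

Elspeth must come before Berengar, Gisela, and Oswin — 3 rulers forced after them.
Everything else can be placed before Elspeth in some valid order, so Elspeth can sit as late as position 11 − 3 = 8.

8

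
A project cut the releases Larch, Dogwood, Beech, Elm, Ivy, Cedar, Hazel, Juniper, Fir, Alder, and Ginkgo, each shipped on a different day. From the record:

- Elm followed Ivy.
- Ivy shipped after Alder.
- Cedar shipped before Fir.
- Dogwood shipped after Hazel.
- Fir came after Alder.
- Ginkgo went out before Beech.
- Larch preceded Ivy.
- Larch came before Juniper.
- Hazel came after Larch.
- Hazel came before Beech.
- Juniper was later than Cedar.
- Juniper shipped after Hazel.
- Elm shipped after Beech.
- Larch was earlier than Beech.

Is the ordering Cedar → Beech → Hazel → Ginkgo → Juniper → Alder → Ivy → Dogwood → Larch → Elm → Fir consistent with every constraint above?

The constraints require Larch before Hazel, but in the proposed sequence Hazel appears ahead of Larch. That one violation is enough.

no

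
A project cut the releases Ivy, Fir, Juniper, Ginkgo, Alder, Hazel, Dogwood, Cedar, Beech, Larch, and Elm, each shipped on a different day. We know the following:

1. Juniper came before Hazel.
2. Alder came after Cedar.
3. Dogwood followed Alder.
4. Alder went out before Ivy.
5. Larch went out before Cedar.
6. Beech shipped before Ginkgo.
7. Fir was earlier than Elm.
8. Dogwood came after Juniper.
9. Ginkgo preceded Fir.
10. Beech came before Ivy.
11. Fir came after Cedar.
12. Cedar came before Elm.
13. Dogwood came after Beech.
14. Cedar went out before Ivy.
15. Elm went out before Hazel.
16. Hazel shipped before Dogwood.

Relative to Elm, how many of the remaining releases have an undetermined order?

3

Forced before Elm: Beech, Cedar, Fir, Ginkgo, and Larch; forced after Elm: Dogwood and Hazel.
That leaves Alder, Ivy, and Juniper with no forced order relative to Elm — 3.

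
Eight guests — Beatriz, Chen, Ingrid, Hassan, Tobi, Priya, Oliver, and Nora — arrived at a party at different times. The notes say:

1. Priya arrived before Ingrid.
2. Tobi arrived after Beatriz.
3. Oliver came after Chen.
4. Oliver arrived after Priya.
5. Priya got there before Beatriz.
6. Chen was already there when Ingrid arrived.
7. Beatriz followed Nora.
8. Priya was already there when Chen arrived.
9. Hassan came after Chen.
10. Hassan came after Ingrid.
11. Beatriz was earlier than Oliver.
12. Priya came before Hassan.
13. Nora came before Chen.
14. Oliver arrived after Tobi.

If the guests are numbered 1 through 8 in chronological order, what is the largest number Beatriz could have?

Beatriz must come before Oliver and Tobi — 2 guests forced after them.
Everything else can be placed before Beatriz in some valid order, so Beatriz can sit as late as position 8 − 2 = 6.

6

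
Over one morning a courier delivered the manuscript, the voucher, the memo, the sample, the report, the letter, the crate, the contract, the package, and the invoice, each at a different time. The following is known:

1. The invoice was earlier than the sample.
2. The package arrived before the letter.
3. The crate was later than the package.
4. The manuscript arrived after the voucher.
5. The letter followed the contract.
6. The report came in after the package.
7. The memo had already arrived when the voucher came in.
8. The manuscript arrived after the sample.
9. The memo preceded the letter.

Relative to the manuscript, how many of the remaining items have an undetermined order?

Forced before the manuscript: the invoice, the memo, the sample, and the voucher.
That leaves the contract, the crate, the letter, the package, and the report with no forced order relative to the manuscript — 5.

5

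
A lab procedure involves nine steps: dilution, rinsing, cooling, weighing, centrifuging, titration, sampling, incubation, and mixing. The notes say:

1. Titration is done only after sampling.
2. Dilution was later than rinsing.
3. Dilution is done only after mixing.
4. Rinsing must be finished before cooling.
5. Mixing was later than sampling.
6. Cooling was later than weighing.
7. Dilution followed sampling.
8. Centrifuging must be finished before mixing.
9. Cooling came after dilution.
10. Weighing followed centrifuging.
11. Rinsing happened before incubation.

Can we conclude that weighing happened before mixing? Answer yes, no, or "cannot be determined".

No chain of stated constraints runs from weighing to mixing, and none runs from mixing to weighing either.
So the relative order of weighing and mixing is not fixed by the given facts.

cannot be determined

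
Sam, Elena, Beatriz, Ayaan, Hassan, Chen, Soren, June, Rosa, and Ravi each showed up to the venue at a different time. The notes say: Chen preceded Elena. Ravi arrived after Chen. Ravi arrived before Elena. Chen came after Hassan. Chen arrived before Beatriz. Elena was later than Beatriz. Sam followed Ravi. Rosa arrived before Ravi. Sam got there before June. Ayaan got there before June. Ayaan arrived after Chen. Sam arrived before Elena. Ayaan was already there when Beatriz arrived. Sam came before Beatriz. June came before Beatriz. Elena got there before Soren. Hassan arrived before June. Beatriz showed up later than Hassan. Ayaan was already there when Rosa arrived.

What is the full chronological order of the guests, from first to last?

Hassan, Chen, Ayaan, Rosa, Ravi, Sam, June, Beatriz, Elena, Soren

The constraints fix every adjacent pair, so only one ordering works:
Hassan → Chen → Ayaan → Rosa → Ravi → Sam → June → Beatriz → Elena → Soren.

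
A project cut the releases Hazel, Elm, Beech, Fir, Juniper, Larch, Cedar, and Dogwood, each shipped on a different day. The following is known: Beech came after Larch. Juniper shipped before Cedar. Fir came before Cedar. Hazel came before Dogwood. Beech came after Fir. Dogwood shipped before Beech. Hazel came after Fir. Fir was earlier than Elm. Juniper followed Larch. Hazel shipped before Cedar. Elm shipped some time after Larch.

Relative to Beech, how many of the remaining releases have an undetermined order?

3

Forced before Beech: Dogwood, Fir, Hazel, and Larch.
That leaves Cedar, Elm, and Juniper with no forced order relative to Beech — 3.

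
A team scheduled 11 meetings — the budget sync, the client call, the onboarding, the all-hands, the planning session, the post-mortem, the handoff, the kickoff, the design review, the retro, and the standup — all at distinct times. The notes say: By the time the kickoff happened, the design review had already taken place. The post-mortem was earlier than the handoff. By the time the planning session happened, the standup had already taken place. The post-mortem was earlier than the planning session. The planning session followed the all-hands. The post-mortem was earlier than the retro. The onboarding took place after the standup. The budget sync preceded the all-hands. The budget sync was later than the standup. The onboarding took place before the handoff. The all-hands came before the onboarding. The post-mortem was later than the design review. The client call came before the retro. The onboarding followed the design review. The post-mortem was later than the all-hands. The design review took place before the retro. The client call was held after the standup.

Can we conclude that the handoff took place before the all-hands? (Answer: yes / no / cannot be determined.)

Tracing the constraints gives the all-hands → the onboarding → the handoff, so the all-hands must come before the handoff.
That means the handoff cannot be before the all-hands.

no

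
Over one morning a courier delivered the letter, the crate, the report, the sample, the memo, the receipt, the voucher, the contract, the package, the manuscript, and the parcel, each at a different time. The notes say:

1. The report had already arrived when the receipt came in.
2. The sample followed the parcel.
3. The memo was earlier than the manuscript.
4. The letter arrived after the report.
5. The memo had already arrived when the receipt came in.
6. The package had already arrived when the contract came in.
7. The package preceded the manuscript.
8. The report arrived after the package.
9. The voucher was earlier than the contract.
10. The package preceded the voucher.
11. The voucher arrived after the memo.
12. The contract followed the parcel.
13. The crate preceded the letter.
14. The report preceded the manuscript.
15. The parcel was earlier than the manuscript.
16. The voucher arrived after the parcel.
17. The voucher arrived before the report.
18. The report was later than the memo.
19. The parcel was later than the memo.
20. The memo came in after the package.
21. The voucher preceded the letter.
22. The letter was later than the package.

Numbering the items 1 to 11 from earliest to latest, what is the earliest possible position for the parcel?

The memo and the package must both come before the parcel — 2 forced predecessors.
Nothing else is forced ahead of the parcel, so its earliest slot is position 2 + 1 = 3.

3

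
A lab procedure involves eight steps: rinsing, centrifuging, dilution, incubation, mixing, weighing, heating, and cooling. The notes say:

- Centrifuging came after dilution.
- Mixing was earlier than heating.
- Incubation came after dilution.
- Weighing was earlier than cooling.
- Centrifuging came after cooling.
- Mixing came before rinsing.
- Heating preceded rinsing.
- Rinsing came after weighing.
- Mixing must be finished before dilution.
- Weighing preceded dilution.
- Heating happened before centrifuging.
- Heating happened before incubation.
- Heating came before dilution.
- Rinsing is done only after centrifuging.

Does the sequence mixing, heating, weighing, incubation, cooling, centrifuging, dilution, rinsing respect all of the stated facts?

The constraints require dilution before incubation, but in the proposed sequence incubation appears ahead of dilution. That one violation is enough.

no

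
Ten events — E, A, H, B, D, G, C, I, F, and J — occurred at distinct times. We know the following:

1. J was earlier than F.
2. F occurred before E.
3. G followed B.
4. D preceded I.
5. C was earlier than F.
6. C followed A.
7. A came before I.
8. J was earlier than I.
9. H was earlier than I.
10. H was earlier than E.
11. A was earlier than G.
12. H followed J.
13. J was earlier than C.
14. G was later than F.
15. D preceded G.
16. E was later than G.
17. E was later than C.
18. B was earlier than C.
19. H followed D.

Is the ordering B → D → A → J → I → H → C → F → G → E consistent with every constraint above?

The constraints require H before I, but in the proposed sequence I appears ahead of H. That one violation is enough.

no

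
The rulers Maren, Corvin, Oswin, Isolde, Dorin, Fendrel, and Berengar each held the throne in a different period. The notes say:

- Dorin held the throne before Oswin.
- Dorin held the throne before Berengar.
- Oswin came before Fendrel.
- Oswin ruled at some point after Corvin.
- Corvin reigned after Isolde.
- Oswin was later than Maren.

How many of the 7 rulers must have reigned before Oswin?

Directly stated before Oswin: Corvin, Dorin, and Maren.
Isolde reaches Oswin via Isolde → Corvin → Oswin.
No chain forces Berengar (or any of the others) ahead of Oswin.
That's Corvin, Dorin, Isolde, and Maren — 4 in all.

4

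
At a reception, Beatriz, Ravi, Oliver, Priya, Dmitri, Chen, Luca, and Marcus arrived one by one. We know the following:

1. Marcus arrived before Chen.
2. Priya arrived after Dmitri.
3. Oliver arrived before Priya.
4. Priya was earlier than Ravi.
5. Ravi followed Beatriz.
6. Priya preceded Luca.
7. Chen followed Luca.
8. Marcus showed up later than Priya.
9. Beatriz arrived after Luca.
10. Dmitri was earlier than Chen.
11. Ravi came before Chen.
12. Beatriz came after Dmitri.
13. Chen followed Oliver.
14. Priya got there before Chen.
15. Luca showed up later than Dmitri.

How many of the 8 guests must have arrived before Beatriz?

Directly stated before Beatriz: Dmitri and Luca.
Oliver reaches Beatriz via Oliver → Priya → Luca → Beatriz.
Priya reaches Beatriz via Priya → Luca → Beatriz.
No chain forces Ravi (or any of the others) ahead of Beatriz.
That's Dmitri, Luca, Oliver, and Priya — 4 in all.

4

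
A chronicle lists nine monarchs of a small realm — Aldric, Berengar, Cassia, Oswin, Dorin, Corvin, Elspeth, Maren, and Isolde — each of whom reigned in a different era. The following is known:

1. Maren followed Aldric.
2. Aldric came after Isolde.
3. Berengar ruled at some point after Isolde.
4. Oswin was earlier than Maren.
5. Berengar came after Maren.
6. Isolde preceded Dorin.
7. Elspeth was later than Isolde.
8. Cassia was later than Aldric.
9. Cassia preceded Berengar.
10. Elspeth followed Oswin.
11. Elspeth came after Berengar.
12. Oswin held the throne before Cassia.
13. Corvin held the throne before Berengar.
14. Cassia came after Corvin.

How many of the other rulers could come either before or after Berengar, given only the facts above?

Forced before Berengar: Aldric, Cassia, Corvin, Isolde, Maren, and Oswin; forced after Berengar: Elspeth.
That leaves Dorin with no forced order relative to Berengar — 1.

1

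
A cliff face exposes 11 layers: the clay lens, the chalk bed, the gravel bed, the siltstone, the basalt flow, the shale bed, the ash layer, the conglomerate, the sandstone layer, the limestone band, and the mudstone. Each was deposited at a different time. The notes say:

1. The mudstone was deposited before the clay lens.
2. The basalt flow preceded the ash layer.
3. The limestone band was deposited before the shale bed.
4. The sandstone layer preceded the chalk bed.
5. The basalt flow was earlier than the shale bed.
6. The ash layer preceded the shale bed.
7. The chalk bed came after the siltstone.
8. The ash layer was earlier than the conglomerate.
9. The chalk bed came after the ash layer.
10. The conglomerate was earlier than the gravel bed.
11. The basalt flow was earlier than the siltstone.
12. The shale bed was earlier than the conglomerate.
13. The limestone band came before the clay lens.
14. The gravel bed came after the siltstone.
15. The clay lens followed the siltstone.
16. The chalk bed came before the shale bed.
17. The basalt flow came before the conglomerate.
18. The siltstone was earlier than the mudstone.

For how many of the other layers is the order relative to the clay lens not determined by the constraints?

6

Forced before the clay lens: the basalt flow, the limestone band, the mudstone, and the siltstone.
That leaves the ash layer, the chalk bed, the conglomerate, the gravel bed, the sandstone layer, and the shale bed with no forced order relative to the clay lens — 6.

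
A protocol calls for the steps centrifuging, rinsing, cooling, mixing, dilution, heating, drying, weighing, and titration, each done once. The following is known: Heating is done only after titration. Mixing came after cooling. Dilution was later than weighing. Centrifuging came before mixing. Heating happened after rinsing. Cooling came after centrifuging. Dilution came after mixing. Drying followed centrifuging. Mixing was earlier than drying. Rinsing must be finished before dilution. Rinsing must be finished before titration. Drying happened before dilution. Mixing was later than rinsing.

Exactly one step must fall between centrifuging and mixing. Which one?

Tracing the constraints gives centrifuging → cooling → mixing, so cooling sits after centrifuging and before mixing.
No other step is forced both after centrifuging and before mixing.

cooling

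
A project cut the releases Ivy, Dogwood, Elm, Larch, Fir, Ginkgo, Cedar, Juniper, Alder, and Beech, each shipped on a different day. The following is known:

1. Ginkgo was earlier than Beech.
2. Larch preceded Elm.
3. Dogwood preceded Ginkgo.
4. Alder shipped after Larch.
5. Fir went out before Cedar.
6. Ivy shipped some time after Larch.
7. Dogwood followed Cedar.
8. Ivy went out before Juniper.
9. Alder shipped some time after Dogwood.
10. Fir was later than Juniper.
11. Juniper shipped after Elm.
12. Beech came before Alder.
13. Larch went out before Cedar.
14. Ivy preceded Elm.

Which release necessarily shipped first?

Larch

Larch has a chain of constraints placing it before every other release, so Larch must be first.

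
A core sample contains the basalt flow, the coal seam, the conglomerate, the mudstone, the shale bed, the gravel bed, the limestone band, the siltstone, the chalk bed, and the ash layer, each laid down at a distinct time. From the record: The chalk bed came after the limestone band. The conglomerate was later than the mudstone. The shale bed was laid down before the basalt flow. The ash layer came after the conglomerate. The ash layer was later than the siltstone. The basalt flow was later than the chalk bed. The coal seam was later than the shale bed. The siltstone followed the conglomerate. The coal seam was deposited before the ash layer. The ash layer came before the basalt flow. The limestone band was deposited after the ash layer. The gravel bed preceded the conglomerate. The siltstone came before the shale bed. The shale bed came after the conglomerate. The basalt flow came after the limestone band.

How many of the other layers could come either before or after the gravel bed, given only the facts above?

1

Forced after the gravel bed: the ash layer, the basalt flow, the chalk bed, the coal seam, the conglomerate, the limestone band, the shale bed, and the siltstone.
That leaves the mudstone with no forced order relative to the gravel bed — 1.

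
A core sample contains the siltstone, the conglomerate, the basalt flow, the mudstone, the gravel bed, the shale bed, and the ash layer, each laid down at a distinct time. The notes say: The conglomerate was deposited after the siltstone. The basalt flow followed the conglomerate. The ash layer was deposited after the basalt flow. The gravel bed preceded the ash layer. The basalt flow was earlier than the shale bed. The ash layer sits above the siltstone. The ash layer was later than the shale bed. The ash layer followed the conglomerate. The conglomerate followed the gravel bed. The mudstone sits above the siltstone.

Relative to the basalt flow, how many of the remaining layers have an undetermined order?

Forced before the basalt flow: the conglomerate, the gravel bed, and the siltstone; forced after the basalt flow: the ash layer and the shale bed.
That leaves the mudstone with no forced order relative to the basalt flow — 1.

1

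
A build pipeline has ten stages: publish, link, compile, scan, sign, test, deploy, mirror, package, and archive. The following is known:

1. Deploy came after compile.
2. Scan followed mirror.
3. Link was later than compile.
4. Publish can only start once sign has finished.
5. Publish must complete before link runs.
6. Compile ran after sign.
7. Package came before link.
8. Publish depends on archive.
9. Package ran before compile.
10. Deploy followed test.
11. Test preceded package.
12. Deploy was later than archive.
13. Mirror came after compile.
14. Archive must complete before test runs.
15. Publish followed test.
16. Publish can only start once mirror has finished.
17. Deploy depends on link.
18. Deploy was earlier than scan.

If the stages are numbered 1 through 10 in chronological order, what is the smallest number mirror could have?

Archive, compile, package, sign, and test must all come before mirror — 5 forced predecessors.
Nothing else is forced ahead of mirror, so its earliest slot is position 5 + 1 = 6.

6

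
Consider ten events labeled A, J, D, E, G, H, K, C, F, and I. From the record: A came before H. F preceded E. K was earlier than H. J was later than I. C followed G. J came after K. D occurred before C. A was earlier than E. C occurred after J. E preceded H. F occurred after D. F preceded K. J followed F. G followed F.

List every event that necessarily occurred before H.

A, D, E, F, K

Directly stated before H: A, E, and K.
D reaches H via D → F → K → H.
F reaches H via F → K → H.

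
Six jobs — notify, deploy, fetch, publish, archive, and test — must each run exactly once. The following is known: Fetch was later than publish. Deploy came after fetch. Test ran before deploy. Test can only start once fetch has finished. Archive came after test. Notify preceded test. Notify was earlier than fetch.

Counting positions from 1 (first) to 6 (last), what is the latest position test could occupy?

4

Test must come before archive and deploy — 2 stages forced after it.
Everything else can be placed before test in some valid order, so test can sit as late as position 6 − 2 = 4.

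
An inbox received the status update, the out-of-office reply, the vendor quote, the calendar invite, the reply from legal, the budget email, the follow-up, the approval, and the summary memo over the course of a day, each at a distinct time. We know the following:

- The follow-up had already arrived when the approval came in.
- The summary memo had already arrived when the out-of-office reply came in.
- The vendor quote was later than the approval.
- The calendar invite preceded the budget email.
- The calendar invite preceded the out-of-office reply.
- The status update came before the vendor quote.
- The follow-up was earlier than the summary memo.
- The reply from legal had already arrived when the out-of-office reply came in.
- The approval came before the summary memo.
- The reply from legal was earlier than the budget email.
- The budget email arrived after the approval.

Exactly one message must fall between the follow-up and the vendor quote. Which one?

the approval

Tracing the constraints gives the follow-up → the approval → the vendor quote, so the approval sits after the follow-up and before the vendor quote.
No other message is forced both after the follow-up and before the vendor quote.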